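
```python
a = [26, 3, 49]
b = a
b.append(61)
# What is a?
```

After line 1: a = [26, 3, 49]
After line 2 (b = a is an alias, same object): a = [26, 3, 49], b = [26, 3, 49]
After line 3 (b.append mutates the shared list): a = [26, 3, 49, 61], b = [26, 3, 49, 61]

[26, 3, 49, 61]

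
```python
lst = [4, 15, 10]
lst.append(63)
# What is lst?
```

[4, 15, 10, 63]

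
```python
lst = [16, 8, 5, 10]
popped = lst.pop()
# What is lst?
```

[16, 8, 5]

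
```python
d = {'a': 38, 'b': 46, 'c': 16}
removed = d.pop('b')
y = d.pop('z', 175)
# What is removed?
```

After line 1: d = {'a': 38, 'b': 46, 'c': 16}
After line 2 (pop 'b' returns 46): d = {'a': 38, 'c': 16}, removed = 46
After line 3 (pop 'z' missing, returns default 175): d = {'a': 38, 'c': 16}, y = 175

46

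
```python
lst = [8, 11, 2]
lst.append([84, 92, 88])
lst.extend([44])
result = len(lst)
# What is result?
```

After line 1: lst = [8, 11, 2]
After line 2 (append adds [84, 92, 88] as single element): lst = [8, 11, 2, [84, 92, 88]]
After line 3 (extend unpacks [44], adds 44): lst = [8, 11, 2, [84, 92, 88], 44]
After line 4: result = len(lst) = 5

5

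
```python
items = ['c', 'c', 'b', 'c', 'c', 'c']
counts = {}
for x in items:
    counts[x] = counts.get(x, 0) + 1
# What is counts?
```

Initial: counts = {}, items = ['c', 'c', 'b', 'c', 'c', 'c']
See 'c': counts = {'c': 1}
See 'c': counts = {'c': 2}
See 'b': counts = {'c': 2, 'b': 1}
See 'c': counts = {'c': 3, 'b': 1}
See 'c': counts = {'c': 4, 'b': 1}
See 'c': counts = {'c': 5, 'b': 1}

{'c': 5, 'b': 1}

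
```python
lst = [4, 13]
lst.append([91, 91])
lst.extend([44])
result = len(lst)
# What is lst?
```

After line 1: lst = [4, 13]
After line 2 (append adds [91, 91] as single element): lst = [4, 13, [91, 91]]
After line 3 (extend unpacks [44], adds 44): lst = [4, 13, [91, 91], 44]
After line 4: result = len(lst) = 4

[4, 13, [91, 91], 44]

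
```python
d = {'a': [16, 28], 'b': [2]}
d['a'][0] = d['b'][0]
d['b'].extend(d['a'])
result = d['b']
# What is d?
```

After line 1: d = {'a': [16, 28], 'b': [2]}
After line 2 (a[0] = b[0] = 2): d = {'a': [2, 28], 'b': [2]}
After line 3 (b.extend(a) appends [2, 28]): d = {'a': [2, 28], 'b': [2, 2, 28]}
After line 4: result = d['b'] = [2, 2, 28]

{'a': [2, 28], 'b': [2, 2, 28]}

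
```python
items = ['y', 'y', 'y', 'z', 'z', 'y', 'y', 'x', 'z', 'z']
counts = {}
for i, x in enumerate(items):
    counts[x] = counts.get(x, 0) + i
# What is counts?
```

Initial: counts = {}, items = ['y', 'y', 'y', 'z', 'z', 'y', 'y', 'x', 'z', 'z']
i=0, x='y': counts = {'y': 0}
i=1, x='y': counts = {'y': 1}
i=2, x='y': counts = {'y': 3}
i=3, x='z': counts = {'y': 3, 'z': 3}
i=4, x='z': counts = {'y': 3, 'z': 7}
i=5, x='y': counts = {'y': 8, 'z': 7}
i=6, x='y': counts = {'y': 14, 'z': 7}
i=7, x='x': counts = {'y': 14, 'z': 7, 'x': 7}
i=8, x='z': counts = {'y': 14, 'z': 15, 'x': 7}
i=9, x='z': counts = {'y': 14, 'z': 24, 'x': 7}

{'y': 14, 'z': 24, 'x': 7}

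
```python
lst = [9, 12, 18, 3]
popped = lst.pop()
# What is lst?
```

[9, 12, 18]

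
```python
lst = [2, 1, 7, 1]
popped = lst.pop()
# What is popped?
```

1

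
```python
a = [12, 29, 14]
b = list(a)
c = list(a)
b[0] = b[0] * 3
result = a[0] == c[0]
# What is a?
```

After line 1: a = [12, 29, 14]
After line 2 (b = list(a), copy): a = [12, 29, 14], b = [12, 29, 14]
After line 3 (c = list(a) is a copy, new object): c = [12, 29, 14]
After line 4 (b[0] = 12 * 3 = 36; only b mutates (copy)): a = [12, 29, 14], b = [36, 29, 14], c = [12, 29, 14]
After line 5 (a[0] = 12, c[0] = 12; result = True)

[12, 29, 14]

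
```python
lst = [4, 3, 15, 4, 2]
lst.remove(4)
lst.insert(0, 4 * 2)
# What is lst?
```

After line 1: lst = [4, 3, 15, 4, 2]
After line 2 (remove first 4): lst = [3, 15, 4, 2]
After line 3 (insert 8 at index 0): lst = [8, 3, 15, 4, 2]

[8, 3, 15, 4, 2]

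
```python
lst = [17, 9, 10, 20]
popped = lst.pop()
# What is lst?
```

[17, 9, 10]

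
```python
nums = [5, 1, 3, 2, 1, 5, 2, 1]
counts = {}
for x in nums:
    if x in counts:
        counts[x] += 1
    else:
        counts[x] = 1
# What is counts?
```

Initial: counts = {}, nums = [5, 1, 3, 2, 1, 5, 2, 1]
See 5: counts = {5: 1}
See 1: counts = {5: 1, 1: 1}
See 3: counts = {5: 1, 1: 1, 3: 1}
See 2: counts = {5: 1, 1: 1, 3: 1, 2: 1}
See 1: counts = {5: 1, 1: 2, 3: 1, 2: 1}
See 5: counts = {5: 2, 1: 2, 3: 1, 2: 1}
See 2: counts = {5: 2, 1: 2, 3: 1, 2: 2}
See 1: counts = {5: 2, 1: 3, 3: 1, 2: 2}

{5: 2, 1: 3, 3: 1, 2: 2}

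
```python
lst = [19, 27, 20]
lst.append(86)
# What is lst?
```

[19, 27, 20, 86]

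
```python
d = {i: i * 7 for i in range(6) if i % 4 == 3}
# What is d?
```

{3: 21}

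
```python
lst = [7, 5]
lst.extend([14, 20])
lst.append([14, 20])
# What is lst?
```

After line 1: lst = [7, 5]
After line 2 (extend unpacks [14, 20]): lst = [7, 5, 14, 20]
After line 3 (append adds [14, 20] as single element): lst = [7, 5, 14, 20, [14, 20]]

[7, 5, 14, 20, [14, 20]]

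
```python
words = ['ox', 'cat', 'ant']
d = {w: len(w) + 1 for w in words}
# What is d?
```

{'ox': 3, 'cat': 4, 'ant': 4}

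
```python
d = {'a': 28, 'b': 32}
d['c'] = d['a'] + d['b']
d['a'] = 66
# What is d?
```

After line 1: d = {'a': 28, 'b': 32}
After line 2 (d['c'] = 28 + 32): d = {'a': 28, 'b': 32, 'c': 60}
After line 3: d = {'a': 66, 'b': 32, 'c': 60}

{'a': 66, 'b': 32, 'c': 60}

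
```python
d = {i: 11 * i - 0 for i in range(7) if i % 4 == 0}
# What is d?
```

{0: 0, 4: 44}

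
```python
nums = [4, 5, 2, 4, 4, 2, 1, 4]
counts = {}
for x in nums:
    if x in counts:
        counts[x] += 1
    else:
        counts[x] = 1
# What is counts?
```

Initial: counts = {}, nums = [4, 5, 2, 4, 4, 2, 1, 4]
See 4: counts = {4: 1}
See 5: counts = {4: 1, 5: 1}
See 2: counts = {4: 1, 5: 1, 2: 1}
See 4: counts = {4: 2, 5: 1, 2: 1}
See 4: counts = {4: 3, 5: 1, 2: 1}
See 2: counts = {4: 3, 5: 1, 2: 2}
See 1: counts = {4: 3, 5: 1, 2: 2, 1: 1}
See 4: counts = {4: 4, 5: 1, 2: 2, 1: 1}

{4: 4, 5: 1, 2: 2, 1: 1}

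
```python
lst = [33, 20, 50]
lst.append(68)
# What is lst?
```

[33, 20, 50, 68]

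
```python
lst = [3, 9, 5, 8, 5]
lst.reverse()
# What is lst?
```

[5, 8, 5, 9, 3]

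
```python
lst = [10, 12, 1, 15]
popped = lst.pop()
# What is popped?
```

15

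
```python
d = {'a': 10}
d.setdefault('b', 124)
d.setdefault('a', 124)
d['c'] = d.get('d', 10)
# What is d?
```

After line 1: d = {'a': 10}
After line 2 (setdefault adds 'b'=124): d = {'a': 10, 'b': 124}
After line 3 (setdefault 'a' no-op, already exists): d = {'a': 10, 'b': 124}
After line 4 (get('d', 10) returns default since 'd' not in d): d = {'a': 10, 'b': 124, 'c': 10}

{'a': 10, 'b': 124, 'c': 10}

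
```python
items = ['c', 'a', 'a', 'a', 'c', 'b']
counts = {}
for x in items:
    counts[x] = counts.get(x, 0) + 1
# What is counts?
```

Initial: counts = {}, items = ['c', 'a', 'a', 'a', 'c', 'b']
See 'c': counts = {'c': 1}
See 'a': counts = {'c': 1, 'a': 1}
See 'a': counts = {'c': 1, 'a': 2}
See 'a': counts = {'c': 1, 'a': 3}
See 'c': counts = {'c': 2, 'a': 3}
See 'b': counts = {'c': 2, 'a': 3, 'b': 1}

{'c': 2, 'a': 3, 'b': 1}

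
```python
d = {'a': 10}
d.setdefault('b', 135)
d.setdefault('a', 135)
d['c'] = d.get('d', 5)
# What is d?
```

After line 1: d = {'a': 10}
After line 2 (setdefault adds 'b'=135): d = {'a': 10, 'b': 135}
After line 3 (setdefault 'a' no-op, already exists): d = {'a': 10, 'b': 135}
After line 4 (get('d', 5) returns default since 'd' not in d): d = {'a': 10, 'b': 135, 'c': 5}

{'a': 10, 'b': 135, 'c': 5}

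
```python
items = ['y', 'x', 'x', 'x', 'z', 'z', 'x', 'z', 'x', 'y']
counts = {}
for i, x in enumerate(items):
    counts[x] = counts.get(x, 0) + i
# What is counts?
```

Initial: counts = {}, items = ['y', 'x', 'x', 'x', 'z', 'z', 'x', 'z', 'x', 'y']
i=0, x='y': counts = {'y': 0}
i=1, x='x': counts = {'y': 0, 'x': 1}
i=2, x='x': counts = {'y': 0, 'x': 3}
i=3, x='x': counts = {'y': 0, 'x': 6}
i=4, x='z': counts = {'y': 0, 'x': 6, 'z': 4}
i=5, x='z': counts = {'y': 0, 'x': 6, 'z': 9}
i=6, x='x': counts = {'y': 0, 'x': 12, 'z': 9}
i=7, x='z': counts = {'y': 0, 'x': 12, 'z': 16}
i=8, x='x': counts = {'y': 0, 'x': 20, 'z': 16}
i=9, x='y': counts = {'y': 9, 'x': 20, 'z': 16}

{'y': 9, 'x': 20, 'z': 16}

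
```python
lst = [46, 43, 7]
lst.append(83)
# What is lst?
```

[46, 43, 7, 83]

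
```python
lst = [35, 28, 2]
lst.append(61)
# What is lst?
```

[35, 28, 2, 61]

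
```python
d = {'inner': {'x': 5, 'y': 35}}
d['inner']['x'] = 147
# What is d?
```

After line 1: d = {'inner': {'x': 5, 'y': 35}}
After line 2 (inner x overwritten): d = {'inner': {'x': 147, 'y': 35}}

{'inner': {'x': 147, 'y': 35}}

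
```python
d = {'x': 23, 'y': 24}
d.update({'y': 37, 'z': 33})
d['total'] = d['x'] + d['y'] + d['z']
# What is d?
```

After line 1: d = {'x': 23, 'y': 24}
After line 2 (y overwritten, z added): d = {'x': 23, 'y': 37, 'z': 33}
After line 3 (total = 23 + 37 + 33 = 93): d = {'x': 23, 'y': 37, 'z': 33, 'total': 93}

{'x': 23, 'y': 37, 'z': 33, 'total': 93}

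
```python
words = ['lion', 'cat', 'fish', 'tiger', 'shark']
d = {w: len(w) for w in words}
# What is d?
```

{'lion': 4, 'cat': 3, 'fish': 4, 'tiger': 5, 'shark': 5}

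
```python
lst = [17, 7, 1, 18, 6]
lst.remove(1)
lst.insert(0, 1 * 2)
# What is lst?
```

After line 1: lst = [17, 7, 1, 18, 6]
After line 2 (remove first 1): lst = [17, 7, 18, 6]
After line 3 (insert 2 at index 0): lst = [2, 17, 7, 18, 6]

[2, 17, 7, 18, 6]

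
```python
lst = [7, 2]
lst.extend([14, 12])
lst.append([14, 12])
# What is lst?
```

After line 1: lst = [7, 2]
After line 2 (extend unpacks [14, 12]): lst = [7, 2, 14, 12]
After line 3 (append adds [14, 12] as single element): lst = [7, 2, 14, 12, [14, 12]]

[7, 2, 14, 12, [14, 12]]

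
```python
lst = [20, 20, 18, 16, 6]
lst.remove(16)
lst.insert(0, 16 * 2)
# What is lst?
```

After line 1: lst = [20, 20, 18, 16, 6]
After line 2 (remove first 16): lst = [20, 20, 18, 6]
After line 3 (insert 32 at index 0): lst = [32, 20, 20, 18, 6]

[32, 20, 20, 18, 6]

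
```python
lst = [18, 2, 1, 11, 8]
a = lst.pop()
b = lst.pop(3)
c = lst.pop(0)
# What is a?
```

After line 1: lst = [18, 2, 1, 11, 8]
After line 2 (pop() -> a = 8): lst = [18, 2, 1, 11]
After line 3 (pop(3) -> b = 11): lst = [18, 2, 1]
After line 4 (pop(0) -> c = 18): lst = [2, 1]

8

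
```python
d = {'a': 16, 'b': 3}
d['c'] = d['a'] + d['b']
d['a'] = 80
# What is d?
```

After line 1: d = {'a': 16, 'b': 3}
After line 2 (d['c'] = 16 + 3): d = {'a': 16, 'b': 3, 'c': 19}
After line 3: d = {'a': 80, 'b': 3, 'c': 19}

{'a': 80, 'b': 3, 'c': 19}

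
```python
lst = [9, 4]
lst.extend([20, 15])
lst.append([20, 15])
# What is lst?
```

After line 1: lst = [9, 4]
After line 2 (extend unpacks [20, 15]): lst = [9, 4, 20, 15]
After line 3 (append adds [20, 15] as single element): lst = [9, 4, 20, 15, [20, 15]]

[9, 4, 20, 15, [20, 15]]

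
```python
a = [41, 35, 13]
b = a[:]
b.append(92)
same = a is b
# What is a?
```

After line 1: a = [41, 35, 13]
After line 2 (b = a[:] is a shallow copy, new object): a = [41, 35, 13], b = [41, 35, 13]
After line 3 (append only mutates b): a = [41, 35, 13], b = [41, 35, 13, 92]
After line 4 (same = a is b; different objects -> False): same = False

[41, 35, 13]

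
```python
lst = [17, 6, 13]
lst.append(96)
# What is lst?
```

[17, 6, 13, 96]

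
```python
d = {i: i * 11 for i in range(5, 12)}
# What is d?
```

{5: 55, 6: 66, 7: 77, 8: 88, 9: 99, 10: 110, 11: 121}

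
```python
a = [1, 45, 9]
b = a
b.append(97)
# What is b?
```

After line 1: a = [1, 45, 9]
After line 2 (b = a is an alias, same object): a = [1, 45, 9], b = [1, 45, 9]
After line 3 (b.append mutates the shared list): a = [1, 45, 9, 97], b = [1, 45, 9, 97]

[1, 45, 9, 97]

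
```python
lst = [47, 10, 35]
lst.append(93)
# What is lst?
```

[47, 10, 35, 93]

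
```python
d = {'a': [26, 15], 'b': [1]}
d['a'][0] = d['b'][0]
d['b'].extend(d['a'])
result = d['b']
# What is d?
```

After line 1: d = {'a': [26, 15], 'b': [1]}
After line 2 (a[0] = b[0] = 1): d = {'a': [1, 15], 'b': [1]}
After line 3 (b.extend(a) appends [1, 15]): d = {'a': [1, 15], 'b': [1, 1, 15]}
After line 4: result = d['b'] = [1, 1, 15]

{'a': [1, 15], 'b': [1, 1, 15]}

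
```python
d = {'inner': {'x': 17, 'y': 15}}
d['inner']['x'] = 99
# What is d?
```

After line 1: d = {'inner': {'x': 17, 'y': 15}}
After line 2 (inner x overwritten): d = {'inner': {'x': 99, 'y': 15}}

{'inner': {'x': 99, 'y': 15}}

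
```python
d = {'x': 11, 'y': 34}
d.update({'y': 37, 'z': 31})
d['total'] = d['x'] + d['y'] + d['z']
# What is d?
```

After line 1: d = {'x': 11, 'y': 34}
After line 2 (y overwritten, z added): d = {'x': 11, 'y': 37, 'z': 31}
After line 3 (total = 11 + 37 + 31 = 79): d = {'x': 11, 'y': 37, 'z': 31, 'total': 79}

{'x': 11, 'y': 37, 'z': 31, 'total': 79}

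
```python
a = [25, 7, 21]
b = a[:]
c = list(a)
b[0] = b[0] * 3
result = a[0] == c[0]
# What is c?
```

After line 1: a = [25, 7, 21]
After line 2 (b = a[:], copy): a = [25, 7, 21], b = [25, 7, 21]
After line 3 (c = list(a) is a copy, new object): c = [25, 7, 21]
After line 4 (b[0] = 25 * 3 = 75; only b mutates (copy)): a = [25, 7, 21], b = [75, 7, 21], c = [25, 7, 21]
After line 5 (a[0] = 25, c[0] = 25; result = True)

[25, 7, 21]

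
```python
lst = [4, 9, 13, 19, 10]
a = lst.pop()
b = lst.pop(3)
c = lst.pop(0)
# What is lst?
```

After line 1: lst = [4, 9, 13, 19, 10]
After line 2 (pop() -> a = 10): lst = [4, 9, 13, 19]
After line 3 (pop(3) -> b = 19): lst = [4, 9, 13]
After line 4 (pop(0) -> c = 4): lst = [9, 13]

[9, 13]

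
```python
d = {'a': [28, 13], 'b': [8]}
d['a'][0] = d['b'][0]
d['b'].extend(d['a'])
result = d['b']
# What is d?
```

After line 1: d = {'a': [28, 13], 'b': [8]}
After line 2 (a[0] = b[0] = 8): d = {'a': [8, 13], 'b': [8]}
After line 3 (b.extend(a) appends [8, 13]): d = {'a': [8, 13], 'b': [8, 8, 13]}
After line 4: result = d['b'] = [8, 8, 13]

{'a': [8, 13], 'b': [8, 8, 13]}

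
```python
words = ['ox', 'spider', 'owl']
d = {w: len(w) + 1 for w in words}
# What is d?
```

{'ox': 3, 'spider': 7, 'owl': 4}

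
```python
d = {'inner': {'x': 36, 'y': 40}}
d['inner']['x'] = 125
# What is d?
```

After line 1: d = {'inner': {'x': 36, 'y': 40}}
After line 2 (inner x overwritten): d = {'inner': {'x': 125, 'y': 40}}

{'inner': {'x': 125, 'y': 40}}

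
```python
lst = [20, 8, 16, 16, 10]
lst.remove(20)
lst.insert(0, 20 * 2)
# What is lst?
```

After line 1: lst = [20, 8, 16, 16, 10]
After line 2 (remove first 20): lst = [8, 16, 16, 10]
After line 3 (insert 40 at index 0): lst = [40, 8, 16, 16, 10]

[40, 8, 16, 16, 10]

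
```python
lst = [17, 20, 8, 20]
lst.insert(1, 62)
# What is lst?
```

[17, 62, 20, 8, 20]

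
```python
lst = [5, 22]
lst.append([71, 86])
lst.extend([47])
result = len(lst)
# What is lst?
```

After line 1: lst = [5, 22]
After line 2 (append adds [71, 86] as single element): lst = [5, 22, [71, 86]]
After line 3 (extend unpacks [47], adds 47): lst = [5, 22, [71, 86], 47]
After line 4: result = len(lst) = 4

[5, 22, [71, 86], 47]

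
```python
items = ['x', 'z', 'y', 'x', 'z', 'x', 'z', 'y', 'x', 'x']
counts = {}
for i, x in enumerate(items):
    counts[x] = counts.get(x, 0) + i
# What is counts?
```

Initial: counts = {}, items = ['x', 'z', 'y', 'x', 'z', 'x', 'z', 'y', 'x', 'x']
i=0, x='x': counts = {'x': 0}
i=1, x='z': counts = {'x': 0, 'z': 1}
i=2, x='y': counts = {'x': 0, 'z': 1, 'y': 2}
i=3, x='x': counts = {'x': 3, 'z': 1, 'y': 2}
i=4, x='z': counts = {'x': 3, 'z': 5, 'y': 2}
i=5, x='x': counts = {'x': 8, 'z': 5, 'y': 2}
i=6, x='z': counts = {'x': 8, 'z': 11, 'y': 2}
i=7, x='y': counts = {'x': 8, 'z': 11, 'y': 9}
i=8, x='x': counts = {'x': 16, 'z': 11, 'y': 9}
i=9, x='x': counts = {'x': 25, 'z': 11, 'y': 9}

{'x': 25, 'z': 11, 'y': 9}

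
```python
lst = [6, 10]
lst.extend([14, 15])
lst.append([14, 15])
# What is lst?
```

After line 1: lst = [6, 10]
After line 2 (extend unpacks [14, 15]): lst = [6, 10, 14, 15]
After line 3 (append adds [14, 15] as single element): lst = [6, 10, 14, 15, [14, 15]]

[6, 10, 14, 15, [14, 15]]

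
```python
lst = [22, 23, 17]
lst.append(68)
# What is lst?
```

[22, 23, 17, 68]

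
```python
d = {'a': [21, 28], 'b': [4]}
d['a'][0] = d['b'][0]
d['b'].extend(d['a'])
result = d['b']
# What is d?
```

After line 1: d = {'a': [21, 28], 'b': [4]}
After line 2 (a[0] = b[0] = 4): d = {'a': [4, 28], 'b': [4]}
After line 3 (b.extend(a) appends [4, 28]): d = {'a': [4, 28], 'b': [4, 4, 28]}
After line 4: result = d['b'] = [4, 4, 28]

{'a': [4, 28], 'b': [4, 4, 28]}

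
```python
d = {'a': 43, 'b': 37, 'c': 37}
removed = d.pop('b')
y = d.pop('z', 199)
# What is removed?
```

After line 1: d = {'a': 43, 'b': 37, 'c': 37}
After line 2 (pop 'b' returns 37): d = {'a': 43, 'c': 37}, removed = 37
After line 3 (pop 'z' missing, returns default 199): d = {'a': 43, 'c': 37}, y = 199

37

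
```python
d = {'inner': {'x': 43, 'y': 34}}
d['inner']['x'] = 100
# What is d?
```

After line 1: d = {'inner': {'x': 43, 'y': 34}}
After line 2 (inner x overwritten): d = {'inner': {'x': 100, 'y': 34}}

{'inner': {'x': 100, 'y': 34}}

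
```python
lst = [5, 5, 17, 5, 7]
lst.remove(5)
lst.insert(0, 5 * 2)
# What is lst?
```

After line 1: lst = [5, 5, 17, 5, 7]
After line 2 (remove first 5): lst = [5, 17, 5, 7]
After line 3 (insert 10 at index 0): lst = [10, 5, 17, 5, 7]

[10, 5, 17, 5, 7]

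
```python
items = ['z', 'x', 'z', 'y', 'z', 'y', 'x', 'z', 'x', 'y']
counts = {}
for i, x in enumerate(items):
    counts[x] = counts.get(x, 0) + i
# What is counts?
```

Initial: counts = {}, items = ['z', 'x', 'z', 'y', 'z', 'y', 'x', 'z', 'x', 'y']
i=0, x='z': counts = {'z': 0}
i=1, x='x': counts = {'z': 0, 'x': 1}
i=2, x='z': counts = {'z': 2, 'x': 1}
i=3, x='y': counts = {'z': 2, 'x': 1, 'y': 3}
i=4, x='z': counts = {'z': 6, 'x': 1, 'y': 3}
i=5, x='y': counts = {'z': 6, 'x': 1, 'y': 8}
i=6, x='x': counts = {'z': 6, 'x': 7, 'y': 8}
i=7, x='z': counts = {'z': 13, 'x': 7, 'y': 8}
i=8, x='x': counts = {'z': 13, 'x': 15, 'y': 8}
i=9, x='y': counts = {'z': 13, 'x': 15, 'y': 17}

{'z': 13, 'x': 15, 'y': 17}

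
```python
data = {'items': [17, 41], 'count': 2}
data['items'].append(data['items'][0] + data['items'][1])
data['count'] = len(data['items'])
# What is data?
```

After line 1: data = {'items': [17, 41], 'count': 2}
After line 2 (append 17 + 41 = 58): data = {'items': [17, 41, 58], 'count': 2}
After line 3 (count = len(items) = 3): data = {'items': [17, 41, 58], 'count': 3}

{'items': [17, 41, 58], 'count': 3}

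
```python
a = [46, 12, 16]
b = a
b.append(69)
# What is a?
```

After line 1: a = [46, 12, 16]
After line 2 (b = a is an alias, same object): a = [46, 12, 16], b = [46, 12, 16]
After line 3 (b.append mutates the shared list): a = [46, 12, 16, 69], b = [46, 12, 16, 69]

[46, 12, 16, 69]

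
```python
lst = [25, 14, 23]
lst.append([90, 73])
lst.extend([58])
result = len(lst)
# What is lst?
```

After line 1: lst = [25, 14, 23]
After line 2 (append adds [90, 73] as single element): lst = [25, 14, 23, [90, 73]]
After line 3 (extend unpacks [58], adds 58): lst = [25, 14, 23, [90, 73], 58]
After line 4: result = len(lst) = 5

[25, 14, 23, [90, 73], 58]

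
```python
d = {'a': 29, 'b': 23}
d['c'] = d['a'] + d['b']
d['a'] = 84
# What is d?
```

After line 1: d = {'a': 29, 'b': 23}
After line 2 (d['c'] = 29 + 23): d = {'a': 29, 'b': 23, 'c': 52}
After line 3: d = {'a': 84, 'b': 23, 'c': 52}

{'a': 84, 'b': 23, 'c': 52}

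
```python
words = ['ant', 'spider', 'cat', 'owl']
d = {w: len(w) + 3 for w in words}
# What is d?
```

{'ant': 6, 'spider': 9, 'cat': 6, 'owl': 6}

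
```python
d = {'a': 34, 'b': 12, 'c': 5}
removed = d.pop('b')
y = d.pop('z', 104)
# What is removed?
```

After line 1: d = {'a': 34, 'b': 12, 'c': 5}
After line 2 (pop 'b' returns 12): d = {'a': 34, 'c': 5}, removed = 12
After line 3 (pop 'z' missing, returns default 104): d = {'a': 34, 'c': 5}, y = 104

12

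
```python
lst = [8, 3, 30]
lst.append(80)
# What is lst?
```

[8, 3, 30, 80]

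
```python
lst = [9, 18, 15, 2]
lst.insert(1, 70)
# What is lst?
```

[9, 70, 18, 15, 2]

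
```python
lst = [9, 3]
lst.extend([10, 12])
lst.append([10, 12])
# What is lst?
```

After line 1: lst = [9, 3]
After line 2 (extend unpacks [10, 12]): lst = [9, 3, 10, 12]
After line 3 (append adds [10, 12] as single element): lst = [9, 3, 10, 12, [10, 12]]

[9, 3, 10, 12, [10, 12]]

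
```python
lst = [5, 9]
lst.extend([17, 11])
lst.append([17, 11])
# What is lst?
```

After line 1: lst = [5, 9]
After line 2 (extend unpacks [17, 11]): lst = [5, 9, 17, 11]
After line 3 (append adds [17, 11] as single element): lst = [5, 9, 17, 11, [17, 11]]

[5, 9, 17, 11, [17, 11]]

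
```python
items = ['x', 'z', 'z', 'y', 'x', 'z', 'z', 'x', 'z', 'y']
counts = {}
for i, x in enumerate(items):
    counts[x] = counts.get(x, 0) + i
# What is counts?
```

Initial: counts = {}, items = ['x', 'z', 'z', 'y', 'x', 'z', 'z', 'x', 'z', 'y']
i=0, x='x': counts = {'x': 0}
i=1, x='z': counts = {'x': 0, 'z': 1}
i=2, x='z': counts = {'x': 0, 'z': 3}
i=3, x='y': counts = {'x': 0, 'z': 3, 'y': 3}
i=4, x='x': counts = {'x': 4, 'z': 3, 'y': 3}
i=5, x='z': counts = {'x': 4, 'z': 8, 'y': 3}
i=6, x='z': counts = {'x': 4, 'z': 14, 'y': 3}
i=7, x='x': counts = {'x': 11, 'z': 14, 'y': 3}
i=8, x='z': counts = {'x': 11, 'z': 22, 'y': 3}
i=9, x='y': counts = {'x': 11, 'z': 22, 'y': 12}

{'x': 11, 'z': 22, 'y': 12}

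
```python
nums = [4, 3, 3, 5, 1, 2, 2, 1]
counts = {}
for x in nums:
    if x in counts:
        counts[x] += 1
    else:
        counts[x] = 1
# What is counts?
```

Initial: counts = {}, nums = [4, 3, 3, 5, 1, 2, 2, 1]
See 4: counts = {4: 1}
See 3: counts = {4: 1, 3: 1}
See 3: counts = {4: 1, 3: 2}
See 5: counts = {4: 1, 3: 2, 5: 1}
See 1: counts = {4: 1, 3: 2, 5: 1, 1: 1}
See 2: counts = {4: 1, 3: 2, 5: 1, 1: 1, 2: 1}
See 2: counts = {4: 1, 3: 2, 5: 1, 1: 1, 2: 2}
See 1: counts = {4: 1, 3: 2, 5: 1, 1: 2, 2: 2}

{4: 1, 3: 2, 5: 1, 1: 2, 2: 2}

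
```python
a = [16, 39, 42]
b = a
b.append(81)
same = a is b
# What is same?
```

After line 1: a = [16, 39, 42]
After line 2 (b = a is an alias, same object): a = [16, 39, 42], b = [16, 39, 42]
After line 3 (b.append mutates the shared list): a = [16, 39, 42, 81], b = [16, 39, 42, 81]
After line 4 (same = a is b; same object -> True): same = True

True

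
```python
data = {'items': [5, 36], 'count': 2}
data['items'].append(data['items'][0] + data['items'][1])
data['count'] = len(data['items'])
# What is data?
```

After line 1: data = {'items': [5, 36], 'count': 2}
After line 2 (append 5 + 36 = 41): data = {'items': [5, 36, 41], 'count': 2}
After line 3 (count = len(items) = 3): data = {'items': [5, 36, 41], 'count': 3}

{'items': [5, 36, 41], 'count': 3}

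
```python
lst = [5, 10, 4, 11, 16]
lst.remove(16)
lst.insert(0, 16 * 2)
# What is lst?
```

After line 1: lst = [5, 10, 4, 11, 16]
After line 2 (remove first 16): lst = [5, 10, 4, 11]
After line 3 (insert 32 at index 0): lst = [32, 5, 10, 4, 11]

[32, 5, 10, 4, 11]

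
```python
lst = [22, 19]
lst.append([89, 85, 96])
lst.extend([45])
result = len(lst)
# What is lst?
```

After line 1: lst = [22, 19]
After line 2 (append adds [89, 85, 96] as single element): lst = [22, 19, [89, 85, 96]]
After line 3 (extend unpacks [45], adds 45): lst = [22, 19, [89, 85, 96], 45]
After line 4: result = len(lst) = 4

[22, 19, [89, 85, 96], 45]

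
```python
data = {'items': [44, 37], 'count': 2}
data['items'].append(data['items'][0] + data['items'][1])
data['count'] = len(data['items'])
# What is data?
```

After line 1: data = {'items': [44, 37], 'count': 2}
After line 2 (append 44 + 37 = 81): data = {'items': [44, 37, 81], 'count': 2}
After line 3 (count = len(items) = 3): data = {'items': [44, 37, 81], 'count': 3}

{'items': [44, 37, 81], 'count': 3}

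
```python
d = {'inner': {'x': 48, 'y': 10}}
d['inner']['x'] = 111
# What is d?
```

After line 1: d = {'inner': {'x': 48, 'y': 10}}
After line 2 (inner x overwritten): d = {'inner': {'x': 111, 'y': 10}}

{'inner': {'x': 111, 'y': 10}}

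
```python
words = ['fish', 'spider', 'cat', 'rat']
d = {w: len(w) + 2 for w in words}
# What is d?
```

{'fish': 6, 'spider': 8, 'cat': 5, 'rat': 5}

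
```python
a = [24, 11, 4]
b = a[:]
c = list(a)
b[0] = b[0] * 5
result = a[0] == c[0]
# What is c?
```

After line 1: a = [24, 11, 4]
After line 2 (b = a[:], copy): a = [24, 11, 4], b = [24, 11, 4]
After line 3 (c = list(a) is a copy, new object): c = [24, 11, 4]
After line 4 (b[0] = 24 * 5 = 120; only b mutates (copy)): a = [24, 11, 4], b = [120, 11, 4], c = [24, 11, 4]
After line 5 (a[0] = 24, c[0] = 24; result = True)

[24, 11, 4]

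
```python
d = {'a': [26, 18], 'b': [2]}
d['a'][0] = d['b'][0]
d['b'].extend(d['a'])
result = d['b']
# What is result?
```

After line 1: d = {'a': [26, 18], 'b': [2]}
After line 2 (a[0] = b[0] = 2): d = {'a': [2, 18], 'b': [2]}
After line 3 (b.extend(a) appends [2, 18]): d = {'a': [2, 18], 'b': [2, 2, 18]}
After line 4: result = d['b'] = [2, 2, 18]

[2, 2, 18]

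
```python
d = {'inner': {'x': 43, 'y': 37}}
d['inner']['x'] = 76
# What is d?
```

After line 1: d = {'inner': {'x': 43, 'y': 37}}
After line 2 (inner x overwritten): d = {'inner': {'x': 76, 'y': 37}}

{'inner': {'x': 76, 'y': 37}}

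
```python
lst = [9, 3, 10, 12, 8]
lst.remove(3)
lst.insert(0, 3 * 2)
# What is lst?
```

After line 1: lst = [9, 3, 10, 12, 8]
After line 2 (remove first 3): lst = [9, 10, 12, 8]
After line 3 (insert 6 at index 0): lst = [6, 9, 10, 12, 8]

[6, 9, 10, 12, 8]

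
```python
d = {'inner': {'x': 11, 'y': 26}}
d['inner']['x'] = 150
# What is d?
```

After line 1: d = {'inner': {'x': 11, 'y': 26}}
After line 2 (inner x overwritten): d = {'inner': {'x': 150, 'y': 26}}

{'inner': {'x': 150, 'y': 26}}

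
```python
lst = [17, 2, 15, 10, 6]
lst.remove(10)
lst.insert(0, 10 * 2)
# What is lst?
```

After line 1: lst = [17, 2, 15, 10, 6]
After line 2 (remove first 10): lst = [17, 2, 15, 6]
After line 3 (insert 20 at index 0): lst = [20, 17, 2, 15, 6]

[20, 17, 2, 15, 6]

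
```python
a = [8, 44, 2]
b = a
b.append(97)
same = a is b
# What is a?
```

After line 1: a = [8, 44, 2]
After line 2 (b = a is an alias, same object): a = [8, 44, 2], b = [8, 44, 2]
After line 3 (b.append mutates the shared list): a = [8, 44, 2, 97], b = [8, 44, 2, 97]
After line 4 (same = a is b; same object -> True): same = True

[8, 44, 2, 97]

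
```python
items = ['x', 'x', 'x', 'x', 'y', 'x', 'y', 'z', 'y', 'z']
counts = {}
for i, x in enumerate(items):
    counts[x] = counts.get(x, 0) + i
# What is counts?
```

Initial: counts = {}, items = ['x', 'x', 'x', 'x', 'y', 'x', 'y', 'z', 'y', 'z']
i=0, x='x': counts = {'x': 0}
i=1, x='x': counts = {'x': 1}
i=2, x='x': counts = {'x': 3}
i=3, x='x': counts = {'x': 6}
i=4, x='y': counts = {'x': 6, 'y': 4}
i=5, x='x': counts = {'x': 11, 'y': 4}
i=6, x='y': counts = {'x': 11, 'y': 10}
i=7, x='z': counts = {'x': 11, 'y': 10, 'z': 7}
i=8, x='y': counts = {'x': 11, 'y': 18, 'z': 7}
i=9, x='z': counts = {'x': 11, 'y': 18, 'z': 16}

{'x': 11, 'y': 18, 'z': 16}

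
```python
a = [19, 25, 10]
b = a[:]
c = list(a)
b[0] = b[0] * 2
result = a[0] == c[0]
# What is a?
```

After line 1: a = [19, 25, 10]
After line 2 (b = a[:], copy): a = [19, 25, 10], b = [19, 25, 10]
After line 3 (c = list(a) is a copy, new object): c = [19, 25, 10]
After line 4 (b[0] = 19 * 2 = 38; only b mutates (copy)): a = [19, 25, 10], b = [38, 25, 10], c = [19, 25, 10]
After line 5 (a[0] = 19, c[0] = 19; result = True)

[19, 25, 10]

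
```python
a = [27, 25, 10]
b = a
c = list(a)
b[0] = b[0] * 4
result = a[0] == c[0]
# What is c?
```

After line 1: a = [27, 25, 10]
After line 2 (b = a, alias): a = [27, 25, 10], b = [27, 25, 10]
After line 3 (c = list(a) is a copy, new object): c = [27, 25, 10]
After line 4 (b[0] = 27 * 4 = 108; mutates shared a/b): a = b = [108, 25, 10], c = [27, 25, 10]
After line 5 (a[0] = 108, c[0] = 27; result = False)

[27, 25, 10]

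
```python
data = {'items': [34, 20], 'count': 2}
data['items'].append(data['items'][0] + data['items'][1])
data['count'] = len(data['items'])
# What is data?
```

After line 1: data = {'items': [34, 20], 'count': 2}
After line 2 (append 34 + 20 = 54): data = {'items': [34, 20, 54], 'count': 2}
After line 3 (count = len(items) = 3): data = {'items': [34, 20, 54], 'count': 3}

{'items': [34, 20, 54], 'count': 3}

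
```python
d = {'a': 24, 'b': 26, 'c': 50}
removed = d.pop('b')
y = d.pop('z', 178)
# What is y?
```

After line 1: d = {'a': 24, 'b': 26, 'c': 50}
After line 2 (pop 'b' returns 26): d = {'a': 24, 'c': 50}, removed = 26
After line 3 (pop 'z' missing, returns default 178): d = {'a': 24, 'c': 50}, y = 178

178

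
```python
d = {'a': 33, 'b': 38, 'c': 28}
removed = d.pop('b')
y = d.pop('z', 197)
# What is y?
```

After line 1: d = {'a': 33, 'b': 38, 'c': 28}
After line 2 (pop 'b' returns 38): d = {'a': 33, 'c': 28}, removed = 38
After line 3 (pop 'z' missing, returns default 197): d = {'a': 33, 'c': 28}, y = 197

197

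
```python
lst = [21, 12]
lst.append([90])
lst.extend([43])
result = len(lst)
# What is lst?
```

After line 1: lst = [21, 12]
After line 2 (append adds [90] as single element): lst = [21, 12, [90]]
After line 3 (extend unpacks [43], adds 43): lst = [21, 12, [90], 43]
After line 4: result = len(lst) = 4

[21, 12, [90], 43]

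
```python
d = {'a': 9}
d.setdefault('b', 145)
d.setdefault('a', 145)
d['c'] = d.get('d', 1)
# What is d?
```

After line 1: d = {'a': 9}
After line 2 (setdefault adds 'b'=145): d = {'a': 9, 'b': 145}
After line 3 (setdefault 'a' no-op, already exists): d = {'a': 9, 'b': 145}
After line 4 (get('d', 1) returns default since 'd' not in d): d = {'a': 9, 'b': 145, 'c': 1}

{'a': 9, 'b': 145, 'c': 1}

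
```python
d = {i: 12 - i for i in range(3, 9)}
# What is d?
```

{3: 9, 4: 8, 5: 7, 6: 6, 7: 5, 8: 4}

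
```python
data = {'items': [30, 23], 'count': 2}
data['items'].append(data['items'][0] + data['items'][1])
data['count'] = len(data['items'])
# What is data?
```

After line 1: data = {'items': [30, 23], 'count': 2}
After line 2 (append 30 + 23 = 53): data = {'items': [30, 23, 53], 'count': 2}
After line 3 (count = len(items) = 3): data = {'items': [30, 23, 53], 'count': 3}

{'items': [30, 23, 53], 'count': 3}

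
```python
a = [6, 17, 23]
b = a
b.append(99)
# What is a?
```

After line 1: a = [6, 17, 23]
After line 2 (b = a is an alias, same object): a = [6, 17, 23], b = [6, 17, 23]
After line 3 (b.append mutates the shared list): a = [6, 17, 23, 99], b = [6, 17, 23, 99]

[6, 17, 23, 99]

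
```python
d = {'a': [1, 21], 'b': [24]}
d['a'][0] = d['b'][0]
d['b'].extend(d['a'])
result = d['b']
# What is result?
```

After line 1: d = {'a': [1, 21], 'b': [24]}
After line 2 (a[0] = b[0] = 24): d = {'a': [24, 21], 'b': [24]}
After line 3 (b.extend(a) appends [24, 21]): d = {'a': [24, 21], 'b': [24, 24, 21]}
After line 4: result = d['b'] = [24, 24, 21]

[24, 24, 21]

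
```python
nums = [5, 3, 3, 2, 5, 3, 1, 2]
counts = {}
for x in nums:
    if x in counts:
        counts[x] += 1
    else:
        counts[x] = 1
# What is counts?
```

Initial: counts = {}, nums = [5, 3, 3, 2, 5, 3, 1, 2]
See 5: counts = {5: 1}
See 3: counts = {5: 1, 3: 1}
See 3: counts = {5: 1, 3: 2}
See 2: counts = {5: 1, 3: 2, 2: 1}
See 5: counts = {5: 2, 3: 2, 2: 1}
See 3: counts = {5: 2, 3: 3, 2: 1}
See 1: counts = {5: 2, 3: 3, 2: 1, 1: 1}
See 2: counts = {5: 2, 3: 3, 2: 2, 1: 1}

{5: 2, 3: 3, 2: 2, 1: 1}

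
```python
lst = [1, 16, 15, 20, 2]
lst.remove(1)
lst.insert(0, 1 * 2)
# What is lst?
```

After line 1: lst = [1, 16, 15, 20, 2]
After line 2 (remove first 1): lst = [16, 15, 20, 2]
After line 3 (insert 2 at index 0): lst = [2, 16, 15, 20, 2]

[2, 16, 15, 20, 2]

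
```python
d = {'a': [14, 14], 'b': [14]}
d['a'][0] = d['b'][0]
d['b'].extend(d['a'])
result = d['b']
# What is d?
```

After line 1: d = {'a': [14, 14], 'b': [14]}
After line 2 (a[0] = b[0] = 14): d = {'a': [14, 14], 'b': [14]}
After line 3 (b.extend(a) appends [14, 14]): d = {'a': [14, 14], 'b': [14, 14, 14]}
After line 4: result = d['b'] = [14, 14, 14]

{'a': [14, 14], 'b': [14, 14, 14]}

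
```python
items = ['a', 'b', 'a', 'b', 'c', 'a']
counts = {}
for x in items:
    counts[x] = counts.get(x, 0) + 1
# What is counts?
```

Initial: counts = {}, items = ['a', 'b', 'a', 'b', 'c', 'a']
See 'a': counts = {'a': 1}
See 'b': counts = {'a': 1, 'b': 1}
See 'a': counts = {'a': 2, 'b': 1}
See 'b': counts = {'a': 2, 'b': 2}
See 'c': counts = {'a': 2, 'b': 2, 'c': 1}
See 'a': counts = {'a': 3, 'b': 2, 'c': 1}

{'a': 3, 'b': 2, 'c': 1}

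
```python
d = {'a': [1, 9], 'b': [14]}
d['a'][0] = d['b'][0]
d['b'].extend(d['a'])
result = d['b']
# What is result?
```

After line 1: d = {'a': [1, 9], 'b': [14]}
After line 2 (a[0] = b[0] = 14): d = {'a': [14, 9], 'b': [14]}
After line 3 (b.extend(a) appends [14, 9]): d = {'a': [14, 9], 'b': [14, 14, 9]}
After line 4: result = d['b'] = [14, 14, 9]

[14, 14, 9]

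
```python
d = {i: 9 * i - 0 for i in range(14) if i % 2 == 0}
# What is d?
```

{0: 0, 2: 18, 4: 36, 6: 54, 8: 72, 10: 90, 12: 108}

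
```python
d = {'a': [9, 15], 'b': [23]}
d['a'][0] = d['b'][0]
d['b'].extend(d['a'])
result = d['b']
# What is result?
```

After line 1: d = {'a': [9, 15], 'b': [23]}
After line 2 (a[0] = b[0] = 23): d = {'a': [23, 15], 'b': [23]}
After line 3 (b.extend(a) appends [23, 15]): d = {'a': [23, 15], 'b': [23, 23, 15]}
After line 4: result = d['b'] = [23, 23, 15]

[23, 23, 15]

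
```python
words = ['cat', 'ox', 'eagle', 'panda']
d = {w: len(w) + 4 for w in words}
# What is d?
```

{'cat': 7, 'ox': 6, 'eagle': 9, 'panda': 9}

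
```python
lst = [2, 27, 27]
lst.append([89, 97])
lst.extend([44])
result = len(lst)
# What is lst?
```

After line 1: lst = [2, 27, 27]
After line 2 (append adds [89, 97] as single element): lst = [2, 27, 27, [89, 97]]
After line 3 (extend unpacks [44], adds 44): lst = [2, 27, 27, [89, 97], 44]
After line 4: result = len(lst) = 5

[2, 27, 27, [89, 97], 44]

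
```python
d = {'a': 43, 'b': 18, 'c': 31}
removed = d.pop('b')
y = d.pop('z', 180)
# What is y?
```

After line 1: d = {'a': 43, 'b': 18, 'c': 31}
After line 2 (pop 'b' returns 18): d = {'a': 43, 'c': 31}, removed = 18
After line 3 (pop 'z' missing, returns default 180): d = {'a': 43, 'c': 31}, y = 180

180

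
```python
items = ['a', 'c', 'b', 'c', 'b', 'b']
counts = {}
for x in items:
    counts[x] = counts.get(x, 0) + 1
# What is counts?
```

Initial: counts = {}, items = ['a', 'c', 'b', 'c', 'b', 'b']
See 'a': counts = {'a': 1}
See 'c': counts = {'a': 1, 'c': 1}
See 'b': counts = {'a': 1, 'c': 1, 'b': 1}
See 'c': counts = {'a': 1, 'c': 2, 'b': 1}
See 'b': counts = {'a': 1, 'c': 2, 'b': 2}
See 'b': counts = {'a': 1, 'c': 2, 'b': 3}

{'a': 1, 'c': 2, 'b': 3}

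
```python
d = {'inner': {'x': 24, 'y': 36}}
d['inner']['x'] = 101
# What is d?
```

After line 1: d = {'inner': {'x': 24, 'y': 36}}
After line 2 (inner x overwritten): d = {'inner': {'x': 101, 'y': 36}}

{'inner': {'x': 101, 'y': 36}}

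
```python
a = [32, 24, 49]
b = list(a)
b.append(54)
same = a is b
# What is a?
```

After line 1: a = [32, 24, 49]
After line 2 (b = list(a) is a shallow copy, new object): a = [32, 24, 49], b = [32, 24, 49]
After line 3 (append only mutates b): a = [32, 24, 49], b = [32, 24, 49, 54]
After line 4 (same = a is b; different objects -> False): same = False

[32, 24, 49]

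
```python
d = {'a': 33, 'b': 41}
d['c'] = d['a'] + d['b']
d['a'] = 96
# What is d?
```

After line 1: d = {'a': 33, 'b': 41}
After line 2 (d['c'] = 33 + 41): d = {'a': 33, 'b': 41, 'c': 74}
After line 3: d = {'a': 96, 'b': 41, 'c': 74}

{'a': 96, 'b': 41, 'c': 74}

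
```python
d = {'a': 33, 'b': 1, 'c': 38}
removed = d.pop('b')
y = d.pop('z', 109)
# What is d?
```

After line 1: d = {'a': 33, 'b': 1, 'c': 38}
After line 2 (pop 'b' returns 1): d = {'a': 33, 'c': 38}, removed = 1
After line 3 (pop 'z' missing, returns default 109): d = {'a': 33, 'c': 38}, y = 109

{'a': 33, 'c': 38}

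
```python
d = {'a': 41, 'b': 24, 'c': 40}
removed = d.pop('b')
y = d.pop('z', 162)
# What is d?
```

After line 1: d = {'a': 41, 'b': 24, 'c': 40}
After line 2 (pop 'b' returns 24): d = {'a': 41, 'c': 40}, removed = 24
After line 3 (pop 'z' missing, returns default 162): d = {'a': 41, 'c': 40}, y = 162

{'a': 41, 'c': 40}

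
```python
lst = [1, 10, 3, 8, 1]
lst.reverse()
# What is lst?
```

[1, 8, 3, 10, 1]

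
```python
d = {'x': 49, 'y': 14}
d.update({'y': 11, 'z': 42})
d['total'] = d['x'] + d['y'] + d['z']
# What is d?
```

After line 1: d = {'x': 49, 'y': 14}
After line 2 (y overwritten, z added): d = {'x': 49, 'y': 11, 'z': 42}
After line 3 (total = 49 + 11 + 42 = 102): d = {'x': 49, 'y': 11, 'z': 42, 'total': 102}

{'x': 49, 'y': 11, 'z': 42, 'total': 102}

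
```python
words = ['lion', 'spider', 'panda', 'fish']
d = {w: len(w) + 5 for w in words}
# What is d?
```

{'lion': 9, 'spider': 11, 'panda': 10, 'fish': 9}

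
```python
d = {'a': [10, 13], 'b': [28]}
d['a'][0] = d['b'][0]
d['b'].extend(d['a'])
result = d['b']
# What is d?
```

After line 1: d = {'a': [10, 13], 'b': [28]}
After line 2 (a[0] = b[0] = 28): d = {'a': [28, 13], 'b': [28]}
After line 3 (b.extend(a) appends [28, 13]): d = {'a': [28, 13], 'b': [28, 28, 13]}
After line 4: result = d['b'] = [28, 28, 13]

{'a': [28, 13], 'b': [28, 28, 13]}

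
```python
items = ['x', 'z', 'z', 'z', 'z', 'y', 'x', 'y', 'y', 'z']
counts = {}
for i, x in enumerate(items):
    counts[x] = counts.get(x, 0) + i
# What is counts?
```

Initial: counts = {}, items = ['x', 'z', 'z', 'z', 'z', 'y', 'x', 'y', 'y', 'z']
i=0, x='x': counts = {'x': 0}
i=1, x='z': counts = {'x': 0, 'z': 1}
i=2, x='z': counts = {'x': 0, 'z': 3}
i=3, x='z': counts = {'x': 0, 'z': 6}
i=4, x='z': counts = {'x': 0, 'z': 10}
i=5, x='y': counts = {'x': 0, 'z': 10, 'y': 5}
i=6, x='x': counts = {'x': 6, 'z': 10, 'y': 5}
i=7, x='y': counts = {'x': 6, 'z': 10, 'y': 12}
i=8, x='y': counts = {'x': 6, 'z': 10, 'y': 20}
i=9, x='z': counts = {'x': 6, 'z': 19, 'y': 20}

{'x': 6, 'z': 19, 'y': 20}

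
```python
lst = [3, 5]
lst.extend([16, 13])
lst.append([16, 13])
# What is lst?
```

After line 1: lst = [3, 5]
After line 2 (extend unpacks [16, 13]): lst = [3, 5, 16, 13]
After line 3 (append adds [16, 13] as single element): lst = [3, 5, 16, 13, [16, 13]]

[3, 5, 16, 13, [16, 13]]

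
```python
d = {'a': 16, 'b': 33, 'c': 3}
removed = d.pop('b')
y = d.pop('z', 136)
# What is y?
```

After line 1: d = {'a': 16, 'b': 33, 'c': 3}
After line 2 (pop 'b' returns 33): d = {'a': 16, 'c': 3}, removed = 33
After line 3 (pop 'z' missing, returns default 136): d = {'a': 16, 'c': 3}, y = 136

136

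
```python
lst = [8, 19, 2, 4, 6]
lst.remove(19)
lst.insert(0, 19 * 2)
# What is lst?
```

After line 1: lst = [8, 19, 2, 4, 6]
After line 2 (remove first 19): lst = [8, 2, 4, 6]
After line 3 (insert 38 at index 0): lst = [38, 8, 2, 4, 6]

[38, 8, 2, 4, 6]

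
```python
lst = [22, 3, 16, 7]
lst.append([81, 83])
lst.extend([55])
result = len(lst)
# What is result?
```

After line 1: lst = [22, 3, 16, 7]
After line 2 (append adds [81, 83] as single element): lst = [22, 3, 16, 7, [81, 83]]
After line 3 (extend unpacks [55], adds 55): lst = [22, 3, 16, 7, [81, 83], 55]
After line 4: result = len(lst) = 6

6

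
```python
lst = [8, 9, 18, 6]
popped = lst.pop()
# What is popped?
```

6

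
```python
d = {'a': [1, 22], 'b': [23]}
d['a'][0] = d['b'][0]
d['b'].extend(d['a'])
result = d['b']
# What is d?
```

After line 1: d = {'a': [1, 22], 'b': [23]}
After line 2 (a[0] = b[0] = 23): d = {'a': [23, 22], 'b': [23]}
After line 3 (b.extend(a) appends [23, 22]): d = {'a': [23, 22], 'b': [23, 23, 22]}
After line 4: result = d['b'] = [23, 23, 22]

{'a': [23, 22], 'b': [23, 23, 22]}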